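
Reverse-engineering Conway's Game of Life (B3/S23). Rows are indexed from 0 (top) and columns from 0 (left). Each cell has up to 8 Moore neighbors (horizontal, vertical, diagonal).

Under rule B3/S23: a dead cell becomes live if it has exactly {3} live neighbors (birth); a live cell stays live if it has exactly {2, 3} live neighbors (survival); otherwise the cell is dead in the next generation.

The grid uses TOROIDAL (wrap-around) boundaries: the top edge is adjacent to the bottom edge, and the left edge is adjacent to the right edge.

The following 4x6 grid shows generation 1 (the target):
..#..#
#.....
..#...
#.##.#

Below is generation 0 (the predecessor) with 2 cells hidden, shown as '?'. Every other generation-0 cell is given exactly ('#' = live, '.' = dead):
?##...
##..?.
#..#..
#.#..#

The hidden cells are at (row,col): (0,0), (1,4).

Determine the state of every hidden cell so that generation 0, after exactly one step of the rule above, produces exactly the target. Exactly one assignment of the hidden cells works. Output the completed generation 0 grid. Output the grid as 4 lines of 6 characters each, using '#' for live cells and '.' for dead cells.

Hidden generation-0 cells (in order): (0,0), (1,4).
A hidden cell only influences target cells in its own 3x3 neighborhood. Try each of the 2^2 = 4 assignments, step the completed generation 0 forward once under B3/S23, and compare with the target:
  (0,0)=. (1,4)=. -> step reproduces the target at every cell -> ACCEPT
  (0,0)=. (1,4)=# -> step gives (0,3)='#' but target has '.' -> reject
  (0,0)=# (1,4)=. -> step gives (0,5)='.' but target has '#' -> reject
  (0,0)=# (1,4)=# -> step gives (0,3)='#' but target has '.' -> reject
Unique solution: (0,0)=dead, (1,4)=dead.
Check: live-neighbor counts of every cell in the completed generation 0:
553213
344212
453124
353322
Applying B3/S23 to generation 0 with these counts gives:
..#..#
#.....
..#...
#.##.#
which matches the target exactly.

Answer: .##...
##....
#..#..
#.#..#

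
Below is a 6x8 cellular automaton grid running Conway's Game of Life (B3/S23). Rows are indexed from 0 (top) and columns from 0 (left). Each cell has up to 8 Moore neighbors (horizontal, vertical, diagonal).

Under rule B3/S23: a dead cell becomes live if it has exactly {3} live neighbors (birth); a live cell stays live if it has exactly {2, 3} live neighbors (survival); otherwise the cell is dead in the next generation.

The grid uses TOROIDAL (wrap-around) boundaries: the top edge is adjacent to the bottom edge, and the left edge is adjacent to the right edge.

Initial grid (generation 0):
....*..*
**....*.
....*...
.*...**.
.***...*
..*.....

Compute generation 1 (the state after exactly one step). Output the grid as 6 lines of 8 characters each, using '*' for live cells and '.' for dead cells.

Simulating step by step:
Generation 0 (given above): 14 live cells
Generation 1: 23 live cells
(generation 1 grid is the final answer)

Answer: **.....*
*....*.*
**....**
**.****.
**.*..*.
***.....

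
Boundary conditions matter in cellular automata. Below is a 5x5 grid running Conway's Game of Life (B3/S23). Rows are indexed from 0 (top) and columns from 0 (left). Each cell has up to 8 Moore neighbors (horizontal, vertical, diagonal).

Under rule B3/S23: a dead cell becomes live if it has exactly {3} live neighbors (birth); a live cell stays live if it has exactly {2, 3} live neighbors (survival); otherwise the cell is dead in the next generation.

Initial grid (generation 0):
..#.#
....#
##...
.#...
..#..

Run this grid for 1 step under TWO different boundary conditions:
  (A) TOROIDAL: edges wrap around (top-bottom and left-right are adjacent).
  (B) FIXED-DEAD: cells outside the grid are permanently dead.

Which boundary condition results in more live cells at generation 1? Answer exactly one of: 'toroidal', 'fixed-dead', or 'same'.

Under TOROIDAL boundary, generation 1:
.....
.#.##
##...
###..
.###.
Population = 11

Under FIXED-DEAD boundary, generation 1:
...#.
.#.#.
##...
###..
.....
Population = 8

Comparison: toroidal=11, fixed-dead=8 -> toroidal

Answer: toroidal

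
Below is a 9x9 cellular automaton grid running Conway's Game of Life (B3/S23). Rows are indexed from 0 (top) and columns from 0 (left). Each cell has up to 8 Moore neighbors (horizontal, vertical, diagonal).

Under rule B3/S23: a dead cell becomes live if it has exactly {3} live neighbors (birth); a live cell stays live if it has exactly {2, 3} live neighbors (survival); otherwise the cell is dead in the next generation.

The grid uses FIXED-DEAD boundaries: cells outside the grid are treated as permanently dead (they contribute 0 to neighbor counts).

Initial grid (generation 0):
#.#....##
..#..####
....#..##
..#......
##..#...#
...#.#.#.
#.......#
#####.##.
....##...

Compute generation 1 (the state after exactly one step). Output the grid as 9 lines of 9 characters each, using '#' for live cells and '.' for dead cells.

Answer: .#......#
.#.#.#...
...#.#..#
.#.#...##
.####....
##..#..##
#....#..#
#####.##.
.##.###..

Derivation:
Simulating step by step:
Generation 0 (given above): 31 live cells
Generation 1: 36 live cells
(generation 1 grid is the final answer)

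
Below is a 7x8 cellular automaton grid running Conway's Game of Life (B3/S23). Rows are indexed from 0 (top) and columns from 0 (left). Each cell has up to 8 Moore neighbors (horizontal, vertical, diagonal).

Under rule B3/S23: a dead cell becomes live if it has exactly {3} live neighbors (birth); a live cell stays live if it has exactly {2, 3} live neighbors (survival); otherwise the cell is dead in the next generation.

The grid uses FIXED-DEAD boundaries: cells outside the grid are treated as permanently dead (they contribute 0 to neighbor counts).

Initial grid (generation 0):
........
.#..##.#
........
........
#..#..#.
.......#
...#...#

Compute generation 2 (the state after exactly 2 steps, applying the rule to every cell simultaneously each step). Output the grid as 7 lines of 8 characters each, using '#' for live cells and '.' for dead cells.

Answer: ........
........
........
........
........
........
........

Derivation:
Simulating step by step:
Generation 0 (given above): 10 live cells
Generation 1: 2 live cells
........
........
........
........
........
......##
........
Generation 2: 0 live cells
(generation 2 grid is the final answer)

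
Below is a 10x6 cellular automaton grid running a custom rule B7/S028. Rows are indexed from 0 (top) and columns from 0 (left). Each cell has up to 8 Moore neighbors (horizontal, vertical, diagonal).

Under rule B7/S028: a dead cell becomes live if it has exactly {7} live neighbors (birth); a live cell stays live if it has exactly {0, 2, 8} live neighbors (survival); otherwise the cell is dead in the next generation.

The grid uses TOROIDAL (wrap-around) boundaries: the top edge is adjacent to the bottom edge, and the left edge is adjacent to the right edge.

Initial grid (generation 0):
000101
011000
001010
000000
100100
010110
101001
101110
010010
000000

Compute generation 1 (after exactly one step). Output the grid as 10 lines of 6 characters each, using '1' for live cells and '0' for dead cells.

Simulating step by step:
Generation 0 (given above): 20 live cells
Generation 1: 7 live cells
(generation 1 grid is the final answer)

Answer: 000001
010000
001010
000000
000100
000000
000000
000000
010010
000000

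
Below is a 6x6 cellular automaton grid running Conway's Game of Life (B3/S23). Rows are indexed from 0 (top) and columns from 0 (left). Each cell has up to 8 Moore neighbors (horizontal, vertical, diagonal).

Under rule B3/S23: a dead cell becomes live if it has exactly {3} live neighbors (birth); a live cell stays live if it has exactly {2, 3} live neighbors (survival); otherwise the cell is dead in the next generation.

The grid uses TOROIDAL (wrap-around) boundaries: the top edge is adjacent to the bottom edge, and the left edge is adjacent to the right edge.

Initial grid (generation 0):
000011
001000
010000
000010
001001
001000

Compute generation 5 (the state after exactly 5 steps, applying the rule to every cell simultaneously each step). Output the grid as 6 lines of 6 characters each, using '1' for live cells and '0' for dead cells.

Answer: 000100
000000
000000
000000
000100
011011

Derivation:
Simulating step by step:
Generation 0 (given above): 8 live cells
Generation 1: 5 live cells
000100
000000
000000
000000
000100
000111
Generation 2: 4 live cells
000100
000000
000000
000000
000100
001100
Generation 3: 7 live cells
001100
000000
000000
000000
001100
001110
Generation 4: 6 live cells
001010
000000
000000
000000
001010
010010
Generation 5: 6 live cells
(generation 5 grid is the final answer)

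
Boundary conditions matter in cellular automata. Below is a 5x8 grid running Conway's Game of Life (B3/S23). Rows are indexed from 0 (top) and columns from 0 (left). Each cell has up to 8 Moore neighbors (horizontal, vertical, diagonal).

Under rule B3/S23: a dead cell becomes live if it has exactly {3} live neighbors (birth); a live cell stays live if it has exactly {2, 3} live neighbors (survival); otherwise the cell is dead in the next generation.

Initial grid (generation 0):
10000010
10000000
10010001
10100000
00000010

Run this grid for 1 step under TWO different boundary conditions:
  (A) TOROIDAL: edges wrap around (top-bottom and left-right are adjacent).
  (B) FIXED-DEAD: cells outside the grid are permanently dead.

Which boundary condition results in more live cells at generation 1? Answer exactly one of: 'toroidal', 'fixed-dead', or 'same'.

Under TOROIDAL boundary, generation 1:
00000000
11000000
10000001
11000000
01000000
Population = 7

Under FIXED-DEAD boundary, generation 1:
00000000
11000000
10000000
01000000
00000000
Population = 4

Comparison: toroidal=7, fixed-dead=4 -> toroidal

Answer: toroidal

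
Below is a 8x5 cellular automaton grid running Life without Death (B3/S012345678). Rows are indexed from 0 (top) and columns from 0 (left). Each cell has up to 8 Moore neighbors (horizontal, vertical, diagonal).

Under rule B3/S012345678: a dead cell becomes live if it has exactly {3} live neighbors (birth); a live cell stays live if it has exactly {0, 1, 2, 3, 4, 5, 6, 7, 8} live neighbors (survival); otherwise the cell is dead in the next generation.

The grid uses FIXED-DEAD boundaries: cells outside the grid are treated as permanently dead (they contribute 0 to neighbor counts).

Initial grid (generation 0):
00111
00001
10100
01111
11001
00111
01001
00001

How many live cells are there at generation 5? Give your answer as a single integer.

Answer: 31

Derivation:
Simulating step by step:
Generation 0 (given above): 19 live cells
Generation 1: 24 live cells
00111
01101
10101
01111
11001
10111
01101
00001
Generation 2: 26 live cells
01111
01101
10101
01111
11001
10111
01101
00011
Generation 3: 28 live cells
01111
11101
10101
01111
11001
10111
01101
00111
Generation 4: 30 live cells
11111
11101
10101
01111
11001
10111
01101
01111
Generation 5: 31 live cells
11111
11101
10101
01111
11001
10111
11101
01111
Population at generation 5: 31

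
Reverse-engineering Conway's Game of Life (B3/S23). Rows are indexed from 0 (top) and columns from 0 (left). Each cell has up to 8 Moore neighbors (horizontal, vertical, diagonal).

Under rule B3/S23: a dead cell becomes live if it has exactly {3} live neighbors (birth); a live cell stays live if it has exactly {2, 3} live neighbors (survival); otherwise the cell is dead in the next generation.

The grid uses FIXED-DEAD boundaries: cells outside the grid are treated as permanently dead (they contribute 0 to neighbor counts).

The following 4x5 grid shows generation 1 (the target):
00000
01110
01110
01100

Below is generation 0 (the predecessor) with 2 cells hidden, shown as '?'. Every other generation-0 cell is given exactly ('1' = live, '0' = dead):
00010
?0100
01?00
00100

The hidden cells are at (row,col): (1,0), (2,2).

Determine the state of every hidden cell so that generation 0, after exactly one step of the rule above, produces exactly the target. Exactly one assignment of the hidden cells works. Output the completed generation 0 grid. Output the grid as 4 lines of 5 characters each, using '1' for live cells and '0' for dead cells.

Answer: 00010
00100
01100
00100

Derivation:
Hidden generation-0 cells (in order): (1,0), (2,2).
A hidden cell only influences target cells in its own 3x3 neighborhood. Try each of the 2^2 = 4 assignments, step the completed generation 0 forward once under B3/S23, and compare with the target:
  (1,0)=0 (2,2)=0 -> step gives (1,1)='0' but target has '1' -> reject
  (1,0)=0 (2,2)=1 -> step reproduces the target at every cell -> ACCEPT
  (1,0)=1 (2,2)=0 -> step gives (1,3)='0' but target has '1' -> reject
  (1,0)=1 (2,2)=1 -> step gives (1,1)='0' but target has '1' -> reject
Unique solution: (1,0)=dead, (2,2)=live.
Check: live-neighbor counts of every cell in the completed generation 0:
01211
13331
13330
13220
Applying B3/S23 to generation 0 with these counts gives:
00000
01110
01110
01100
which matches the target exactly.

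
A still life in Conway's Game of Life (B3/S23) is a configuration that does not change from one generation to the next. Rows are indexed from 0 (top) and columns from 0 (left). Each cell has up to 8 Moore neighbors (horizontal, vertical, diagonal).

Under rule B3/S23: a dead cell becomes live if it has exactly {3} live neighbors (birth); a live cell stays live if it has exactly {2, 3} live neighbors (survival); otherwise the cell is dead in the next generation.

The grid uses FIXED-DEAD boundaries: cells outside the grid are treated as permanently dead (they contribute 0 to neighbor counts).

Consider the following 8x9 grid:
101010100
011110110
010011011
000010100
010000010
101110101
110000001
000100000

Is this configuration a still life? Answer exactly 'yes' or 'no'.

Compute generation 1 and compare to generation 0 (given above):
Generation 1:
001010110
100000001
010000001
000010101
011010110
101100001
110010010
000000000
Cell (0,0) differs: gen0=1 vs gen1=0 -> NOT a still life.

Answer: no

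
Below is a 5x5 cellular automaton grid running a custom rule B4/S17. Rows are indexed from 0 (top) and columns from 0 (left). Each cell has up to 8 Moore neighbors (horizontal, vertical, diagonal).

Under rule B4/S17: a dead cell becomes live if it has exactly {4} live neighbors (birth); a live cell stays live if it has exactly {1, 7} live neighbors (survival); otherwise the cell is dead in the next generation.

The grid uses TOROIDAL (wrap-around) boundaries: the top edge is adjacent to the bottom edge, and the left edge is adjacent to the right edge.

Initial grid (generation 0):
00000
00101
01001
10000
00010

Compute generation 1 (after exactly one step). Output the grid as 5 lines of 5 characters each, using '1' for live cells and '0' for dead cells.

Answer: 00000
00101
10000
00000
00000

Derivation:
Simulating step by step:
Generation 0 (given above): 6 live cells
Generation 1: 3 live cells
(generation 1 grid is the final answer)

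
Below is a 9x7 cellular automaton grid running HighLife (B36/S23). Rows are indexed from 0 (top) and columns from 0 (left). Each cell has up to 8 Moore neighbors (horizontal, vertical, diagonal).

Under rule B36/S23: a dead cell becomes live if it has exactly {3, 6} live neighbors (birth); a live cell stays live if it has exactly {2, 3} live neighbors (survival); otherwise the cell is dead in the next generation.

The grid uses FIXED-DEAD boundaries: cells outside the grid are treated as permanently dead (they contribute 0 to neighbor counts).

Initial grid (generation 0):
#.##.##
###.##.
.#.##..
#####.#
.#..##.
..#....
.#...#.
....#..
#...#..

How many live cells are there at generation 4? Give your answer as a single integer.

Simulating step by step:
Generation 0 (given above): 28 live cells
Generation 1: 18 live cells
#.##.##
#..#..#
.......
#......
#...##.
.##.##.
.......
....##.
.......
Generation 2: 21 live cells
.######
.######
.......
.......
#..###.
.#.###.
...#...
.......
.......
Generation 3: 15 live cells
.#....#
.#....#
..####.
....#..
..##.#.
.....#.
..##...
.......
.......
Generation 4: 11 live cells
.......
.#.##.#
..####.
...#...
...#.#.
.......
.......
.......
.......
Population at generation 4: 11

Answer: 11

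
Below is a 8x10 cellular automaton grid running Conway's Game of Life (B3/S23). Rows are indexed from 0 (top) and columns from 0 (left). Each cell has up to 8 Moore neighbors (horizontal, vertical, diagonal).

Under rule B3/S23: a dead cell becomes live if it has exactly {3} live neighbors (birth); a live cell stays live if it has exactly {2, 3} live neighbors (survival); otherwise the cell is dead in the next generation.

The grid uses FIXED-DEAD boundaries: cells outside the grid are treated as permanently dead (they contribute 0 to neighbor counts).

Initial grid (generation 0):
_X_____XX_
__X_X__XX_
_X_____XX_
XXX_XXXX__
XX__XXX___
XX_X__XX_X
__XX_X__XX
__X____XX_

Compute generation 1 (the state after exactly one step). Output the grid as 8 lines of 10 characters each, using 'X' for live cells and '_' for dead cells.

Simulating step by step:
Generation 0 (given above): 36 live cells
Generation 1: 25 live cells
(generation 1 grid is the final answer)

Answer: _______XX_
_XX___X__X
X___X_____
__XXX___X_
________X_
X__X___X_X
___XX____X
__XX___XXX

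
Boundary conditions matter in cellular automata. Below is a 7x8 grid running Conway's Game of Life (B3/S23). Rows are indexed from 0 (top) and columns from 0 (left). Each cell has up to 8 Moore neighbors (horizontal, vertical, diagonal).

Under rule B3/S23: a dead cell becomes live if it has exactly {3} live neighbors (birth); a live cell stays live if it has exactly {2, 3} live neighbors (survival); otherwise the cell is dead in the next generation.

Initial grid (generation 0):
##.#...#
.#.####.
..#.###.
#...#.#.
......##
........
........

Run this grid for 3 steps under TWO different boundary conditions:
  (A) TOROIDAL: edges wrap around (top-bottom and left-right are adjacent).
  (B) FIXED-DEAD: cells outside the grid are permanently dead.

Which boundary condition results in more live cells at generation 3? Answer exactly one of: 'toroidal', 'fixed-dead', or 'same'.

Answer: toroidal

Derivation:
Under TOROIDAL boundary, generation 3:
.##..#..
...#..##
.#.....#
.#....#.
........
#.......
.##..#..
Population = 14

Under FIXED-DEAD boundary, generation 3:
.#......
...#....
.#....#.
........
.......#
......#.
........
Population = 6

Comparison: toroidal=14, fixed-dead=6 -> toroidal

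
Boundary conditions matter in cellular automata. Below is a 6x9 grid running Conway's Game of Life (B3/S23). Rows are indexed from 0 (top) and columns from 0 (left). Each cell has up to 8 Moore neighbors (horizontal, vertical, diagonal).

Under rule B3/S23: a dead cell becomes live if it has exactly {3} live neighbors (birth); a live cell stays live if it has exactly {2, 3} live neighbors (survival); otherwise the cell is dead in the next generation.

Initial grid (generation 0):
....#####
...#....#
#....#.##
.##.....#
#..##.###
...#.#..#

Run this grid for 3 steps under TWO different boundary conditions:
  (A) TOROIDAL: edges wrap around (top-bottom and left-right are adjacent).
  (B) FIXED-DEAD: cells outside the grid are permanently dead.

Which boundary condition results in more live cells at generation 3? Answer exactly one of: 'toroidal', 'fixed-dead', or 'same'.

Answer: toroidal

Derivation:
Under TOROIDAL boundary, generation 3:
..##..#..
####.#.##
..#....#.
##.......
##......#
.........
Population = 17

Under FIXED-DEAD boundary, generation 3:
.....##..
....##...
.........
#........
###......
.##......
Population = 10

Comparison: toroidal=17, fixed-dead=10 -> toroidal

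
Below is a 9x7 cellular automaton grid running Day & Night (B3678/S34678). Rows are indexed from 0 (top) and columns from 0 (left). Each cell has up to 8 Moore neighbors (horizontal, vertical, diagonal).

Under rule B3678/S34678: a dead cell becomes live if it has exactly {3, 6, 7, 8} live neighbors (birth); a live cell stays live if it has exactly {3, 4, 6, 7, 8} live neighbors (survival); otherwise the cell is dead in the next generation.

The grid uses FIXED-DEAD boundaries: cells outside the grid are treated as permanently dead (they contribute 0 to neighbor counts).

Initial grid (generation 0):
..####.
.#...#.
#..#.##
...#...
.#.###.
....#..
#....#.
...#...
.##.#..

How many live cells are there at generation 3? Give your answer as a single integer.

Simulating step by step:
Generation 0 (given above): 22 live cells
Generation 1: 17 live cells
....#..
....##.
..#....
...##.#
..###..
...##..
....#..
.##.#..
...#...
Generation 2: 13 live cells
.....#.
...#...
.......
....##.
..##...
..#.##.
..#.##.
.......
..#....
Generation 3: 11 live cells
.......
.......
....#..
...#...
...#...
.#####.
....##.
...#...
.......
Population at generation 3: 11

Answer: 11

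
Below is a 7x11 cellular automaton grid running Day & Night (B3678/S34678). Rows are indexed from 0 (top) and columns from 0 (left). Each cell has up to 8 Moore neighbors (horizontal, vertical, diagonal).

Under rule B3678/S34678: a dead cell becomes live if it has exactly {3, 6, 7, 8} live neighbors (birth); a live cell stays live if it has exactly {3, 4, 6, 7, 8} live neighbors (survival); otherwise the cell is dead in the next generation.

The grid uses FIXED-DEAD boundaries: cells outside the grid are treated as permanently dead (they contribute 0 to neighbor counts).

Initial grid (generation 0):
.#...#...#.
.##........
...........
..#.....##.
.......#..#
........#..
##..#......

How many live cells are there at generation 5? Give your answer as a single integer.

Simulating step by step:
Generation 0 (given above): 14 live cells
Generation 1: 3 live cells
..#........
...........
.##........
...........
...........
...........
...........
Generation 2: 2 live cells
...........
.##........
...........
...........
...........
...........
...........
Generation 3: 0 live cells
...........
...........
...........
...........
...........
...........
...........
Generation 4: 0 live cells
...........
...........
...........
...........
...........
...........
...........
Generation 5: 0 live cells
...........
...........
...........
...........
...........
...........
...........
Population at generation 5: 0

Answer: 0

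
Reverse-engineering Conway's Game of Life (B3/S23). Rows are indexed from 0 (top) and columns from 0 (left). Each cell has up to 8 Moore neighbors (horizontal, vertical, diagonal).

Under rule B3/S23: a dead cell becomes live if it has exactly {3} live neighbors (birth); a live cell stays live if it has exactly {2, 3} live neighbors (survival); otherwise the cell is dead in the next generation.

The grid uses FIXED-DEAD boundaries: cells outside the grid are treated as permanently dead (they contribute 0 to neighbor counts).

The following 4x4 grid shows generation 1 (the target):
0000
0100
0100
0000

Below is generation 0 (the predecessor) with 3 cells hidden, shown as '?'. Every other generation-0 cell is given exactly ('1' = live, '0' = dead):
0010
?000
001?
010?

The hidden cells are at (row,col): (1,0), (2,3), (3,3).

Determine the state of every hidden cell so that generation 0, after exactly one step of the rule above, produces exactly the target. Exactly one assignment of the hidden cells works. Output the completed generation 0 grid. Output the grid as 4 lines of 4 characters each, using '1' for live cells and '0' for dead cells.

Hidden generation-0 cells (in order): (1,0), (2,3), (3,3).
A hidden cell only influences target cells in its own 3x3 neighborhood. Try each of the 2^3 = 8 assignments, step the completed generation 0 forward once under B3/S23, and compare with the target:
  (1,0)=0 (2,3)=0 (3,3)=0 -> step gives (1,1)='0' but target has '1' -> reject
  (1,0)=0 (2,3)=0 (3,3)=1 -> step gives (1,1)='0' but target has '1' -> reject
  (1,0)=0 (2,3)=1 (3,3)=0 -> step gives (1,1)='0' but target has '1' -> reject
  (1,0)=0 (2,3)=1 (3,3)=1 -> step gives (1,1)='0' but target has '1' -> reject
  (1,0)=1 (2,3)=0 (3,3)=0 -> step reproduces the target at every cell -> ACCEPT
  (1,0)=1 (2,3)=0 (3,3)=1 -> step gives (2,2)='1' but target has '0' -> reject
  (1,0)=1 (2,3)=1 (3,3)=0 -> step gives (1,2)='1' but target has '0' -> reject
  (1,0)=1 (2,3)=1 (3,3)=1 -> step gives (1,2)='1' but target has '0' -> reject
Unique solution: (1,0)=live, (2,3)=dead, (3,3)=dead.
Check: live-neighbor counts of every cell in the completed generation 0:
1201
0322
2311
1121
Applying B3/S23 to generation 0 with these counts gives:
0000
0100
0100
0000
which matches the target exactly.

Answer: 0010
1000
0010
0100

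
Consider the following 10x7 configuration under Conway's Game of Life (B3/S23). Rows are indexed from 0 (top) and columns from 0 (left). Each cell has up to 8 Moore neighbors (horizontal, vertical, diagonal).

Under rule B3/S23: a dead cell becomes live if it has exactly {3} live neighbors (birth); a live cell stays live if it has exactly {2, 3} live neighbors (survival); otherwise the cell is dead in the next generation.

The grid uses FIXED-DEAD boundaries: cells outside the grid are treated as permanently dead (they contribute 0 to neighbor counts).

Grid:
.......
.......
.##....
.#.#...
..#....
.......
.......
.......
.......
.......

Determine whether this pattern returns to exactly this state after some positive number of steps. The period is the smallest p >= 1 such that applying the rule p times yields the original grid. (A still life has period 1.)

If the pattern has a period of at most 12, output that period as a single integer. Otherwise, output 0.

Simulating and comparing each generation to the original:
Gen 0 (original, given above): 5 live cells
Gen 1: 5 live cells, MATCHES original -> period = 1

Answer: 1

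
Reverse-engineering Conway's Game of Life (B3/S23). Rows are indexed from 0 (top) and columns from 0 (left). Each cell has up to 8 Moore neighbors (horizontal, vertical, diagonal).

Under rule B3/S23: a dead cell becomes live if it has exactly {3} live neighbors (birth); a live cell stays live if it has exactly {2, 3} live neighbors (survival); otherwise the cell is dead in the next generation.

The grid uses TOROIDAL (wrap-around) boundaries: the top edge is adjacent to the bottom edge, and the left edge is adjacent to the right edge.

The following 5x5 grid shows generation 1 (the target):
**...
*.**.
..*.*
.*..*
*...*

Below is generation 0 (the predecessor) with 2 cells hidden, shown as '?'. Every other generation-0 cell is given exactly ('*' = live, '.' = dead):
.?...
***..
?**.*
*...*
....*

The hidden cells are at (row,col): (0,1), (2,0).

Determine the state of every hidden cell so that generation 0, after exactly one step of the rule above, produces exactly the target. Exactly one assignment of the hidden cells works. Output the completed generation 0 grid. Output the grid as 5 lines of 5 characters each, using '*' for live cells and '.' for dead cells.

Answer: .....
***..
.**.*
*...*
....*

Derivation:
Hidden generation-0 cells (in order): (0,1), (2,0).
A hidden cell only influences target cells in its own 3x3 neighborhood. Try each of the 2^2 = 4 assignments, step the completed generation 0 forward once under B3/S23, and compare with the target:
  (0,1)=. (2,0)=. -> step reproduces the target at every cell -> ACCEPT
  (0,1)=. (2,0)=* -> step gives (1,0)='.' but target has '*' -> reject
  (0,1)=* (2,0)=. -> step gives (0,0)='.' but target has '*' -> reject
  (0,1)=* (2,0)=* -> step gives (0,0)='.' but target has '*' -> reject
Unique solution: (0,1)=dead, (2,0)=dead.
Check: live-neighbor counts of every cell in the completed generation 0:
33222
34332
65343
43243
31022
Applying B3/S23 to generation 0 with these counts gives:
**...
*.**.
..*.*
.*..*
*...*
which matches the target exactly.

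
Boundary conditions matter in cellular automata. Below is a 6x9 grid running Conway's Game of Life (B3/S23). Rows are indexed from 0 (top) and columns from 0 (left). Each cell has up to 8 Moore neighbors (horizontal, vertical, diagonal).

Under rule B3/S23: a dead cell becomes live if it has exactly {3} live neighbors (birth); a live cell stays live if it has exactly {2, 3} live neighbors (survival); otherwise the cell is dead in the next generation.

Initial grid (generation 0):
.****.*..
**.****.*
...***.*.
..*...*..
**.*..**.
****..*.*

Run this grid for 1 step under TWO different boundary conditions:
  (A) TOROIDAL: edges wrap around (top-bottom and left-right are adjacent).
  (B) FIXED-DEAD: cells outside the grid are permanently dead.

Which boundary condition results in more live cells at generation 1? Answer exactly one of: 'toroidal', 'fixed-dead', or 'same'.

Answer: fixed-dead

Derivation:
Under TOROIDAL boundary, generation 1:
......*..
**......*
**.....**
.**.....*
...*.**..
......*.*
Population = 16

Under FIXED-DEAD boundary, generation 1:
**....**.
**.......
.*.....*.
.**......
*..*.**..
*..*..*..
Population = 17

Comparison: toroidal=16, fixed-dead=17 -> fixed-dead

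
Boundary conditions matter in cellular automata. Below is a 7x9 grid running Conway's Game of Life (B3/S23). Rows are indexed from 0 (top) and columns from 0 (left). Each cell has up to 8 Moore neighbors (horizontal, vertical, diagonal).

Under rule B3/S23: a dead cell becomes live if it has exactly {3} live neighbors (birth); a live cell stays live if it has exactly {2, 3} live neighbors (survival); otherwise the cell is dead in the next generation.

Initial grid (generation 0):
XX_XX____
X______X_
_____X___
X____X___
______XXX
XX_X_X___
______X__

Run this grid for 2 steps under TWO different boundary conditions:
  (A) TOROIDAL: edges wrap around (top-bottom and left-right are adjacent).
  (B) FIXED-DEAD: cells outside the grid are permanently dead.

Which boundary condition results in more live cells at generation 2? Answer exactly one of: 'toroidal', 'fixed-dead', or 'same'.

Under TOROIDAL boundary, generation 2:
_XX_X___X
_X_______
_____XX__
____X____
____X____
X_______X
_X__X____
Population = 13

Under FIXED-DEAD boundary, generation 2:
XX_______
XX_______
_____XX__
____X__X_
____X__X_
____XX___
_________
Population = 12

Comparison: toroidal=13, fixed-dead=12 -> toroidal

Answer: toroidal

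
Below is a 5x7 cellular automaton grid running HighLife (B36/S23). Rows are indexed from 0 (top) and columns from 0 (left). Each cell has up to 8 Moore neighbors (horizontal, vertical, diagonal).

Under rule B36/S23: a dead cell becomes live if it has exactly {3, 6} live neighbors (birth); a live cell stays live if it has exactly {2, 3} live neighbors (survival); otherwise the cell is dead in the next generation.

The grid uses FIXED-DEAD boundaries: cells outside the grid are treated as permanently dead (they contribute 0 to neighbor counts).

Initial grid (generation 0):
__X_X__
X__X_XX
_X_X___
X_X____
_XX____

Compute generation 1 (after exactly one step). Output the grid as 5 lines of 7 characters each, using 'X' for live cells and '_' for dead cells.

Answer: ___XXX_
_X_X_X_
XX_XX__
X__X___
_XX____

Derivation:
Simulating step by step:
Generation 0 (given above): 12 live cells
Generation 1: 14 live cells
(generation 1 grid is the final answer)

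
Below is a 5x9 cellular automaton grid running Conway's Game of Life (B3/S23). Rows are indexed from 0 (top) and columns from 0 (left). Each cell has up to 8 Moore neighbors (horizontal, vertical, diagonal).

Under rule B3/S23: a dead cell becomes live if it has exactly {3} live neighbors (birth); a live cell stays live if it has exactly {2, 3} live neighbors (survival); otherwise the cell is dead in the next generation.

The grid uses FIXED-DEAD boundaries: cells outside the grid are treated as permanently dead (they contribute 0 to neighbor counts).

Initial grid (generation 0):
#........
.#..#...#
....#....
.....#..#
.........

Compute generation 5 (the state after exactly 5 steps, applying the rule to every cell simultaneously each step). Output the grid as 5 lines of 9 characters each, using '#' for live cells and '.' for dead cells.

Answer: .........
.........
.........
.........
.........

Derivation:
Simulating step by step:
Generation 0 (given above): 7 live cells
Generation 1: 2 live cells
.........
.........
....##...
.........
.........
Generation 2: 0 live cells
.........
.........
.........
.........
.........
Generation 3: 0 live cells
.........
.........
.........
.........
.........
Generation 4: 0 live cells
.........
.........
.........
.........
.........
Generation 5: 0 live cells
(generation 5 grid is the final answer)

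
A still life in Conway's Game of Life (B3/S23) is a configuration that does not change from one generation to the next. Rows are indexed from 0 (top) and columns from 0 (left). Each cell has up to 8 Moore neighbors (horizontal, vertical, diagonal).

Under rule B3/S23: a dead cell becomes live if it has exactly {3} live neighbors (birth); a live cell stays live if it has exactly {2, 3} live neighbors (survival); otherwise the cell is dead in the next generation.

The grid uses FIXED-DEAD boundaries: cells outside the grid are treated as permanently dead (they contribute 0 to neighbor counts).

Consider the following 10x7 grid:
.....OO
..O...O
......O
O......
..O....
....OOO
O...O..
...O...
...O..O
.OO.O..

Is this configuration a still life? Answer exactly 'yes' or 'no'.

Compute generation 1 and compare to generation 0 (given above):
Generation 1:
.....OO
......O
.......
.......
.....O.
...OOO.
...OO..
...OO..
...OO..
..OO...
Cell (1,2) differs: gen0=1 vs gen1=0 -> NOT a still life.

Answer: no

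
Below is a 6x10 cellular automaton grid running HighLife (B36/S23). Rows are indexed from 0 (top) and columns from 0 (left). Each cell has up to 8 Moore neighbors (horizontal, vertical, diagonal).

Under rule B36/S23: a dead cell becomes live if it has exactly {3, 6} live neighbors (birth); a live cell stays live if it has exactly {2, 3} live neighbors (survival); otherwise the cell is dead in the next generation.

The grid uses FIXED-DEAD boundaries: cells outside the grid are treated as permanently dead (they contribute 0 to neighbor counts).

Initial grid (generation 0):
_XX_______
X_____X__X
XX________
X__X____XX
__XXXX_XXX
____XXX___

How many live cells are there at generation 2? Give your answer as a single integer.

Answer: 17

Derivation:
Simulating step by step:
Generation 0 (given above): 21 live cells
Generation 1: 17 live cells
_X________
X_X_______
XX______XX
X__X___X_X
__X____X_X
______XXX_
Generation 2: 17 live cells
_X________
X_X_______
X_X_____XX
X_X____XXX
________XX
______XXX_
Population at generation 2: 17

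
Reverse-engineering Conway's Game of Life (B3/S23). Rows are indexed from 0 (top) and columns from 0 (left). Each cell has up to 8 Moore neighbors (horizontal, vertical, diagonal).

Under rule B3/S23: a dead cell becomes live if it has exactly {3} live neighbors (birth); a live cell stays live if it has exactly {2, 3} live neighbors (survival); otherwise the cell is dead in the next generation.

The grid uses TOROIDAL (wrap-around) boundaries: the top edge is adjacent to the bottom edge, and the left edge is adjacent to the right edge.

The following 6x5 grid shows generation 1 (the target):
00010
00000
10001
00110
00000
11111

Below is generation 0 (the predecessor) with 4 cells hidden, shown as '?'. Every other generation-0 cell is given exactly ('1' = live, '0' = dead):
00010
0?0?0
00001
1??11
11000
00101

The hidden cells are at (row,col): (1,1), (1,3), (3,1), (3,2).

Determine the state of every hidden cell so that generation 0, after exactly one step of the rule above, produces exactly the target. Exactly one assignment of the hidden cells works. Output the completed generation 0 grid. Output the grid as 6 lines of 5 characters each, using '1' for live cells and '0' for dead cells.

Hidden generation-0 cells (in order): (1,1), (1,3), (3,1), (3,2).
A hidden cell only influences target cells in its own 3x3 neighborhood. Try each of the 2^4 = 16 assignments, step the completed generation 0 forward once under B3/S23, and compare with the target:
  (1,1)=0 (1,3)=0 (3,1)=0 (3,2)=0 -> step gives (2,3)='1' but target has '0' -> reject
  (1,1)=0 (1,3)=0 (3,1)=0 (3,2)=1 -> step reproduces the target at every cell -> ACCEPT
  (1,1)=0 (1,3)=0 (3,1)=1 (3,2)=0 -> step gives (2,0)='0' but target has '1' -> reject
  (1,1)=0 (1,3)=0 (3,1)=1 (3,2)=1 -> step gives (2,0)='0' but target has '1' -> reject
  (1,1)=0 (1,3)=1 (3,1)=0 (3,2)=0 -> step gives (0,2)='1' but target has '0' -> reject
  (1,1)=0 (1,3)=1 (3,1)=0 (3,2)=1 -> step gives (0,2)='1' but target has '0' -> reject
  (1,1)=0 (1,3)=1 (3,1)=1 (3,2)=0 -> step gives (0,2)='1' but target has '0' -> reject
  (1,1)=0 (1,3)=1 (3,1)=1 (3,2)=1 -> step gives (0,2)='1' but target has '0' -> reject
  (1,1)=1 (1,3)=0 (3,1)=0 (3,2)=0 -> step gives (0,2)='1' but target has '0' -> reject
  (1,1)=1 (1,3)=0 (3,1)=0 (3,2)=1 -> step gives (0,2)='1' but target has '0' -> reject
  (1,1)=1 (1,3)=0 (3,1)=1 (3,2)=0 -> step gives (0,2)='1' but target has '0' -> reject
  (1,1)=1 (1,3)=0 (3,1)=1 (3,2)=1 -> step gives (0,2)='1' but target has '0' -> reject
  (1,1)=1 (1,3)=1 (3,1)=0 (3,2)=0 -> step gives (0,4)='1' but target has '0' -> reject
  (1,1)=1 (1,3)=1 (3,1)=0 (3,2)=1 -> step gives (0,4)='1' but target has '0' -> reject
  (1,1)=1 (1,3)=1 (3,1)=1 (3,2)=0 -> step gives (0,4)='1' but target has '0' -> reject
  (1,1)=1 (1,3)=1 (3,1)=1 (3,2)=1 -> step gives (0,4)='1' but target has '0' -> reject
Unique solution: (1,1)=dead, (1,3)=dead, (3,1)=dead, (3,2)=live.
Check: live-neighbor counts of every cell in the completed generation 0:
11222
10122
32243
44234
44455
33232
Applying B3/S23 to generation 0 with these counts gives:
00010
00000
10001
00110
00000
11111
which matches the target exactly.

Answer: 00010
00000
00001
10111
11000
00101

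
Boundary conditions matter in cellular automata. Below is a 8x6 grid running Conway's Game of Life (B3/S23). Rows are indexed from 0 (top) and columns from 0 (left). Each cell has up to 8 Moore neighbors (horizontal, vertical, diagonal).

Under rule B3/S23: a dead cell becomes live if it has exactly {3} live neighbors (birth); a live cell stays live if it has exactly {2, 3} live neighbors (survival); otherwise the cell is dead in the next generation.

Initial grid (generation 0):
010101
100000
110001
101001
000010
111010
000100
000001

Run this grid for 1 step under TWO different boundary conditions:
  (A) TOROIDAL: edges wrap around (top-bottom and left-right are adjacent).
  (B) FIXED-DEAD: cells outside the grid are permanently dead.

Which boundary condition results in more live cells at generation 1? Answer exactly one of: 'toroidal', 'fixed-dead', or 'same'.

Under TOROIDAL boundary, generation 1:
000011
001010
000000
000010
001010
011011
111111
101000
Population = 19

Under FIXED-DEAD boundary, generation 1:
000000
101010
100000
100011
101011
011010
011110
000000
Population = 18

Comparison: toroidal=19, fixed-dead=18 -> toroidal

Answer: toroidal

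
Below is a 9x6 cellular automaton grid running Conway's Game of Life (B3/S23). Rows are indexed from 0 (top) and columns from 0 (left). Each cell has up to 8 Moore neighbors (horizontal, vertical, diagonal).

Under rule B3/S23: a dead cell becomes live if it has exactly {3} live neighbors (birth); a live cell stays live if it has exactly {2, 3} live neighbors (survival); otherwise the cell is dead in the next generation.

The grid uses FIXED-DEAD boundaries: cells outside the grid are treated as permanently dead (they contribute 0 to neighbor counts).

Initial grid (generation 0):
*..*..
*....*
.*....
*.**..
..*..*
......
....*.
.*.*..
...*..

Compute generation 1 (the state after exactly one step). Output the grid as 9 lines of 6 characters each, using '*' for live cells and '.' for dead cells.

Answer: ......
**....
***...
..**..
.***..
......
......
..***.
..*...

Derivation:
Simulating step by step:
Generation 0 (given above): 14 live cells
Generation 1: 14 live cells
(generation 1 grid is the final answer)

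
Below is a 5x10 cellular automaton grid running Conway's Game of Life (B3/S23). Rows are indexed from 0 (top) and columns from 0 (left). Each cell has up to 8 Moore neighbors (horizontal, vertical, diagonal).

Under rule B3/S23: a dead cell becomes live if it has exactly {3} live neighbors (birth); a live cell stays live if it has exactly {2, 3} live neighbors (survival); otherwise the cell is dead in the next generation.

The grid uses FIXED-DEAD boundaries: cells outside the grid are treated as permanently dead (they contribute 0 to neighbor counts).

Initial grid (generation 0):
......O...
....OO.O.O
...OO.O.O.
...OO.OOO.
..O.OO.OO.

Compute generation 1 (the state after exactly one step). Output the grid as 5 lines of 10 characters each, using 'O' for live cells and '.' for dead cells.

Answer: .....OO...
...OO..OO.
.........O
..O......O
....OO..O.

Derivation:
Simulating step by step:
Generation 0 (given above): 19 live cells
Generation 1: 12 live cells
(generation 1 grid is the final answer)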